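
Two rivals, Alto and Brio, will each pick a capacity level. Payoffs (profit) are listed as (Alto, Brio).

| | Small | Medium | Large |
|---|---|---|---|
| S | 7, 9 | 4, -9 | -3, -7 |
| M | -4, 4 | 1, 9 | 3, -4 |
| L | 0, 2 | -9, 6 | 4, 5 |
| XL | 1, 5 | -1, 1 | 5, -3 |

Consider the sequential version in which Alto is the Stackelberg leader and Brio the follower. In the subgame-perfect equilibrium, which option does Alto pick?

Backward induction with Alto moving first.
- S: BR = Small, leader payoff 7.
- M: BR = Medium, leader payoff 1.
- L: BR = Medium, leader payoff -9.
- XL: BR = Small, leader payoff 1.
Maximizing over 7, 1, -9, 1, Alto chooses S. Subgame-perfect outcome: (S, Small) with payoffs (7, 9).

S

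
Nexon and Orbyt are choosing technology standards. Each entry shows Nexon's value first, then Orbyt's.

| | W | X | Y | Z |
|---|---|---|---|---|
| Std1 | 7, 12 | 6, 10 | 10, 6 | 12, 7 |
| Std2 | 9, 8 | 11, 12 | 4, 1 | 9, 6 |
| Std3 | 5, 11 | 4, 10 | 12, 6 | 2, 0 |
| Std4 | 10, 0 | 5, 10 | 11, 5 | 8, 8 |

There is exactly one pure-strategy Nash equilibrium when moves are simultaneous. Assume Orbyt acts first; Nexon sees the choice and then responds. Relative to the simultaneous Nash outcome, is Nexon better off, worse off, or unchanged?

unchanged

Backward induction with Orbyt moving first.
- W: Nexon compares 7, 9, 5, 10 and picks Std4; Orbyt would get 0.
- X: Nexon compares 6, 11, 4, 5 and picks Std2; Orbyt would get 12.
- Y: Nexon compares 10, 4, 12, 11 and picks Std3; Orbyt would get 6.
- Z: Nexon compares 12, 9, 2, 8 and picks Std1; Orbyt would get 7.
Among 0, 12, 6, 7, the best is 12 at X. Subgame-perfect outcome: (Std2, X) with payoffs (11, 12).
Now find the simultaneous Nash equilibrium.
Nexon's best replies: W→Std4; X→Std2; Y→Std3; Z→Std1.
Orbyt's best replies: Std1→W; Std2→X; Std3→W; Std4→X.
The unique mutual best reply is (Std2, X), giving (11, 12).
Nexon earns 11 sequentially versus 11 at the Nash outcome: unchanged.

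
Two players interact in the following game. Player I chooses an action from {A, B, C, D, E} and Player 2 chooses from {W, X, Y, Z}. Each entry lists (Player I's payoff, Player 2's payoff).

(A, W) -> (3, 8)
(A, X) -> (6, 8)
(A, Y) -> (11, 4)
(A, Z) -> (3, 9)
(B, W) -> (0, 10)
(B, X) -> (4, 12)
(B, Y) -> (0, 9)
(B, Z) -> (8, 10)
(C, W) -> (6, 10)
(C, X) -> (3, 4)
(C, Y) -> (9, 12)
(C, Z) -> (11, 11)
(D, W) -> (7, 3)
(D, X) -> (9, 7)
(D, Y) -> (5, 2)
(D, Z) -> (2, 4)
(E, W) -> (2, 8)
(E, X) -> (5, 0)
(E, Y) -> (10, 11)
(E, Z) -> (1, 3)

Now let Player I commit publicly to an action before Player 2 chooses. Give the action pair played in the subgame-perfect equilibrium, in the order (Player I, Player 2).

Player 2 best-responds to each possible Player I move:
- A: BR = Z, leader payoff 3.
- B: BR = X, leader payoff 4.
- C: BR = Y, leader payoff 9.
- D: BR = X, leader payoff 9.
- E: BR = Y, leader payoff 10.
Maximizing over 3, 4, 9, 9, 10, Player I chooses E. Subgame-perfect outcome: (E, Y) with payoffs (10, 11).

(E, Y)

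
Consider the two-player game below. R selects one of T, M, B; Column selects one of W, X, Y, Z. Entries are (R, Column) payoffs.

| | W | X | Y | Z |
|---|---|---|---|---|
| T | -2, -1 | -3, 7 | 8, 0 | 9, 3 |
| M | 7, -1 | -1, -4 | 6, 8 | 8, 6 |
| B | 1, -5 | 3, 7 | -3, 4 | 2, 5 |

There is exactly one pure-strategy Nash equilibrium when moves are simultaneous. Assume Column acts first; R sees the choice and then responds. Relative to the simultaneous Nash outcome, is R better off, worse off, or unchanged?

Solve by backward induction (Column leads).
- W: BR = M, leader payoff -1.
- X: BR = B, leader payoff 7.
- Y: BR = T, leader payoff 0.
- Z: BR = T, leader payoff 3.
Among -1, 7, 0, 3, the best is 7 at X. Subgame-perfect outcome: (B, X) with payoffs (3, 7).
For the simultaneous game, intersect best replies.
R's best replies: W→M; X→B; Y→T; Z→T.
Column's best replies: T→X; M→Y; B→X.
The unique mutual best reply is (B, X), giving (3, 7).
R earns 3 sequentially versus 3 at the Nash outcome: unchanged.

unchanged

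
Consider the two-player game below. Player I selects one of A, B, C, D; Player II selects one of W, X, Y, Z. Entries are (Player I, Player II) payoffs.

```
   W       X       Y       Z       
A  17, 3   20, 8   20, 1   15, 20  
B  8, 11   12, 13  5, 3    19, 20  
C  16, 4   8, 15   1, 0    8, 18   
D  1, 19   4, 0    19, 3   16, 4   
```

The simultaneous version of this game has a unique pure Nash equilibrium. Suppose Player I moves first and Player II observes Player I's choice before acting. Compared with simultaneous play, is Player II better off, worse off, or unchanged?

unchanged

Player II best-responds to each possible Player I move:
- A: BR = Z, leader payoff 15.
- B: BR = Z, leader payoff 19.
- C: BR = Z, leader payoff 8.
- D: BR = W, leader payoff 1.
Among 15, 19, 8, 1, the best is 19 at B. Subgame-perfect outcome: (B, Z) with payoffs (19, 20).
For the simultaneous game, intersect best replies.
Player I's best replies: W→A; X→A; Y→A; Z→B.
Player II's best replies: A→Z; B→Z; C→Z; D→W.
The unique mutual best reply is (B, Z), giving (19, 20).
Player II earns 20 sequentially versus 20 at the Nash outcome: unchanged.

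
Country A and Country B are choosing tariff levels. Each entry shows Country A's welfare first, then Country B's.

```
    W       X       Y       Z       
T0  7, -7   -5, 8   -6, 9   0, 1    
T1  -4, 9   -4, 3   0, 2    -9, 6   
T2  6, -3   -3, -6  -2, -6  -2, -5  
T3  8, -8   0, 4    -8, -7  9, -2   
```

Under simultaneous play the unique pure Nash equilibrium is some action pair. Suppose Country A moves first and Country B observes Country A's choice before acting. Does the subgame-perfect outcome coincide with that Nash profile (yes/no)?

Solve by backward induction (Country A leads).
- T0 → Country B plays Y (best of -7, 8, 9, 1); Country A gets -6.
- T1 → Country B plays W (best of 9, 3, 2, 6); Country A gets -4.
- T2 → Country B plays W (best of -3, -6, -6, -5); Country A gets 6.
- T3 → Country B plays X (best of -8, 4, -7, -2); Country A gets 0.
Maximizing over -6, -4, 6, 0, Country A chooses T2. Subgame-perfect outcome: (T2, W) with payoffs (6, -3).
For the simultaneous game, intersect best replies.
Country A's best replies: W→T3; X→T3; Y→T1; Z→T3.
Country B's best replies: T0→Y; T1→W; T2→W; T3→X.
The unique mutual best reply is (T3, X), giving (0, 4).
Sequential outcome (T2, W) differs from the Nash profile (T3, X).

no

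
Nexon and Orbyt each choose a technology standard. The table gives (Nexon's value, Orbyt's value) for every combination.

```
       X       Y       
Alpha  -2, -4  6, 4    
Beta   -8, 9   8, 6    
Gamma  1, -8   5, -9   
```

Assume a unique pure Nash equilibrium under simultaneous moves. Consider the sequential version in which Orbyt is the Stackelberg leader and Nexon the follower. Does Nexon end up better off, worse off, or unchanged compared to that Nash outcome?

better off

Backward induction with Orbyt moving first.
- X: Nexon compares -2, -8, 1 and picks Gamma; Orbyt would get -8.
- Y: Nexon compares 6, 8, 5 and picks Beta; Orbyt would get 6.
Maximizing over -8, 6, Orbyt chooses Y. Subgame-perfect outcome: (Beta, Y) with payoffs (8, 6).
Under simultaneous play:
Nexon's best replies: X→Gamma; Y→Beta.
Orbyt's best replies: Alpha→Y; Beta→X; Gamma→X.
The unique mutual best reply is (Gamma, X), giving (1, -8).
Nexon earns 8 sequentially versus 1 at the Nash outcome: better off.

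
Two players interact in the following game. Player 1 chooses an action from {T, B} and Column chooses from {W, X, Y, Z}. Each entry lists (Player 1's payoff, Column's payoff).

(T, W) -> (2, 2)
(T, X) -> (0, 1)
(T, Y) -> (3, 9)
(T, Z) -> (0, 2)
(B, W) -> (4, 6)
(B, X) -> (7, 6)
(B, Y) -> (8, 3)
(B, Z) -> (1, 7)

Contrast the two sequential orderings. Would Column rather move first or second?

second

If Player 1 leads: Column's best replies are T→Y, B→Z; Player 1's induced payoffs 3, 1; outcome (T, Y), payoffs (3, 9).
If Column leads: Player 1's best replies are W→B, X→B, Y→B, Z→B; Column's induced payoffs 6, 6, 3, 7; outcome (B, Z), payoffs (1, 7).
Column gets 7 moving first and 9 moving second, so Column prefers to move second.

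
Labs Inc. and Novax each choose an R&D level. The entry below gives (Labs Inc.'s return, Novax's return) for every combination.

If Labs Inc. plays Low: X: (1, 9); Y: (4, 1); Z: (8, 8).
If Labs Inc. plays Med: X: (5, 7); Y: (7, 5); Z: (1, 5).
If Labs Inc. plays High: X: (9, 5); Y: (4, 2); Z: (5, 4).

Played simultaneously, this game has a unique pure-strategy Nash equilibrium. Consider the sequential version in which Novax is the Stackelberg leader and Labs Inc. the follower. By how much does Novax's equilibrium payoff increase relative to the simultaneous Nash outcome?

3

Labs Inc. best-responds to each possible Novax move:
- X: Labs Inc. compares 1, 5, 9 and picks High; Novax would get 5.
- Y: Labs Inc. compares 4, 7, 4 and picks Med; Novax would get 5.
- Z: Labs Inc. compares 8, 1, 5 and picks Low; Novax would get 8.
Novax's induced payoffs are 5, 5, 8, so Novax commits to Z. Subgame-perfect outcome: (Low, Z) with payoffs (8, 8).
For the simultaneous game, intersect best replies.
Labs Inc.'s best replies: X→High; Y→Med; Z→Low.
Novax's best replies: Low→X; Med→X; High→X.
The unique mutual best reply is (High, X), giving (9, 5).
Novax's commitment gain: 8 − 5 = 3.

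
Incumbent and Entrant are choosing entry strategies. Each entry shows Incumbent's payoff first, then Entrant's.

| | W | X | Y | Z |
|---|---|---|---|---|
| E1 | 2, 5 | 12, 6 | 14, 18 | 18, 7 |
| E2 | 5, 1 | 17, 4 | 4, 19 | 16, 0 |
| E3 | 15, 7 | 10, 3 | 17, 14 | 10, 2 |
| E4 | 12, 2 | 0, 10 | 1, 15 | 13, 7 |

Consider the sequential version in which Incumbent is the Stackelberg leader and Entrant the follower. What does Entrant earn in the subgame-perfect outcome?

Backward induction with Incumbent moving first.
- E1 → Entrant plays Y (best of 5, 6, 18, 7); Incumbent gets 14.
- E2 → Entrant plays Y (best of 1, 4, 19, 0); Incumbent gets 4.
- E3 → Entrant plays Y (best of 7, 3, 14, 2); Incumbent gets 17.
- E4 → Entrant plays Y (best of 2, 10, 15, 7); Incumbent gets 1.
Incumbent's induced payoffs are 14, 4, 17, 1, so Incumbent commits to E3. Subgame-perfect outcome: (E3, Y) with payoffs (17, 14).

14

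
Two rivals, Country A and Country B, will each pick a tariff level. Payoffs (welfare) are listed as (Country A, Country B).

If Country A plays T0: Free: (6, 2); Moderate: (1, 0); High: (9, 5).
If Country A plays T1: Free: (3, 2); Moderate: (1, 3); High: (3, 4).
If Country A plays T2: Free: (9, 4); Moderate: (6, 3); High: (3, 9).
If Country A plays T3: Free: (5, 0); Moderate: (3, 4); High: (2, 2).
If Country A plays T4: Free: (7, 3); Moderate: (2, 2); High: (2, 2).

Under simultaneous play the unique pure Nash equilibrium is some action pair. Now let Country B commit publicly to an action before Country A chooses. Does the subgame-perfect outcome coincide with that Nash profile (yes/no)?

Solve by backward induction (Country B leads).
- Free: BR = T2, leader payoff 4.
- Moderate: BR = T2, leader payoff 3.
- High: BR = T0, leader payoff 5.
Country B's induced payoffs are 4, 3, 5, so Country B commits to High. Subgame-perfect outcome: (T0, High) with payoffs (9, 5).
For the simultaneous game, intersect best replies.
Country A's best replies: Free→T2; Moderate→T2; High→T0.
Country B's best replies: T0→High; T1→High; T2→High; T3→Moderate; T4→Free.
The unique mutual best reply is (T0, High), giving (9, 5).
Sequential outcome (T0, High) coincides with the Nash profile (T0, High).

yes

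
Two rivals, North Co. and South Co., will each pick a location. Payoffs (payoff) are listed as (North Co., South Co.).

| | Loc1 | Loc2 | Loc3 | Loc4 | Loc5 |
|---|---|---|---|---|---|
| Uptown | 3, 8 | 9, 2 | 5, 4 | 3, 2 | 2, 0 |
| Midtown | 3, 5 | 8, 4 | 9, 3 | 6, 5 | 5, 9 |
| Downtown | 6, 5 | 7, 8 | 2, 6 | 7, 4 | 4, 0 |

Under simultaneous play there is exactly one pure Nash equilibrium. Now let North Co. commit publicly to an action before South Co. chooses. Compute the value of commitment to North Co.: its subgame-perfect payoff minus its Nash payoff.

2

South Co. best-responds to each possible North Co. move:
- Uptown → South Co. plays Loc1 (best of 8, 2, 4, 2, 0); North Co. gets 3.
- Midtown → South Co. plays Loc5 (best of 5, 4, 3, 5, 9); North Co. gets 5.
- Downtown → South Co. plays Loc2 (best of 5, 8, 6, 4, 0); North Co. gets 7.
Among 3, 5, 7, the best is 7 at Downtown. Subgame-perfect outcome: (Downtown, Loc2) with payoffs (7, 8).
Now find the simultaneous Nash equilibrium.
North Co.'s best replies: Loc1→Downtown; Loc2→Uptown; Loc3→Midtown; Loc4→Downtown; Loc5→Midtown.
South Co.'s best replies: Uptown→Loc1; Midtown→Loc5; Downtown→Loc2.
The unique mutual best reply is (Midtown, Loc5), giving (5, 9).
North Co.'s commitment gain: 7 − 5 = 2.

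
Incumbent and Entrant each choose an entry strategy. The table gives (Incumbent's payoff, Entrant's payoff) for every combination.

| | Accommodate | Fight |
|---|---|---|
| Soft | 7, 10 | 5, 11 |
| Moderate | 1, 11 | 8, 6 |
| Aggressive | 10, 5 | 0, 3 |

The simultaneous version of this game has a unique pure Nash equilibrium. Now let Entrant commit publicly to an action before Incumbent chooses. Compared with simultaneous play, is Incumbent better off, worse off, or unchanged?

worse off

Incumbent best-responds to each possible Entrant move:
- Accommodate → Incumbent plays Aggressive (best of 7, 1, 10); Entrant gets 5.
- Fight → Incumbent plays Moderate (best of 5, 8, 0); Entrant gets 6.
Entrant's induced payoffs are 5, 6, so Entrant commits to Fight. Subgame-perfect outcome: (Moderate, Fight) with payoffs (8, 6).
Now find the simultaneous Nash equilibrium.
Incumbent's best replies: Accommodate→Aggressive; Fight→Moderate.
Entrant's best replies: Soft→Fight; Moderate→Accommodate; Aggressive→Accommodate.
Only (Aggressive, Accommodate) has each player best-responding; Nash payoffs (10, 5).
Incumbent earns 8 sequentially versus 10 at the Nash outcome: worse off.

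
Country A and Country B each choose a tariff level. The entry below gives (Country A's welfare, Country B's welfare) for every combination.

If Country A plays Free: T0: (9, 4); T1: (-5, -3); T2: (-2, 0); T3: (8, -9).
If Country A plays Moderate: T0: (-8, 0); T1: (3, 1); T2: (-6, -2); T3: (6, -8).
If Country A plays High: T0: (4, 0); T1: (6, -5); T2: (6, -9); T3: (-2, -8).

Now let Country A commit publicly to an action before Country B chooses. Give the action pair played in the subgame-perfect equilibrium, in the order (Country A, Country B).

Backward induction with Country A moving first.
- Free: Country B compares 4, -3, 0, -9 and picks T0; Country A would get 9.
- Moderate: Country B compares 0, 1, -2, -8 and picks T1; Country A would get 3.
- High: Country B compares 0, -5, -9, -8 and picks T0; Country A would get 4.
Country A's induced payoffs are 9, 3, 4, so Country A commits to Free. Subgame-perfect outcome: (Free, T0) with payoffs (9, 4).

(Free, T0)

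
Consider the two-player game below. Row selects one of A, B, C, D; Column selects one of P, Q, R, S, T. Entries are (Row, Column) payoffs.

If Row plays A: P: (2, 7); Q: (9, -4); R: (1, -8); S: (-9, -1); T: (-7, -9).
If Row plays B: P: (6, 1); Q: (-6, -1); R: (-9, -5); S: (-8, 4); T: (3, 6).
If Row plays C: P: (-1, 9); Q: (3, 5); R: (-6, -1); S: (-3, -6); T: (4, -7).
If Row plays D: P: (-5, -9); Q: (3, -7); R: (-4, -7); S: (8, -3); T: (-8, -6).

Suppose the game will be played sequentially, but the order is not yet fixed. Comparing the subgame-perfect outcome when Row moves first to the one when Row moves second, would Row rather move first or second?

If Row leads: Column's best replies are A→P, B→T, C→P, D→S; Row's induced payoffs 2, 3, -1, 8; outcome (D, S), payoffs (8, -3).
If Column leads: Row's best replies are P→B, Q→A, R→A, S→D, T→C; Column's induced payoffs 1, -4, -8, -3, -7; outcome (B, P), payoffs (6, 1).
Row gets 8 moving first and 6 moving second, so Row prefers to move first.

first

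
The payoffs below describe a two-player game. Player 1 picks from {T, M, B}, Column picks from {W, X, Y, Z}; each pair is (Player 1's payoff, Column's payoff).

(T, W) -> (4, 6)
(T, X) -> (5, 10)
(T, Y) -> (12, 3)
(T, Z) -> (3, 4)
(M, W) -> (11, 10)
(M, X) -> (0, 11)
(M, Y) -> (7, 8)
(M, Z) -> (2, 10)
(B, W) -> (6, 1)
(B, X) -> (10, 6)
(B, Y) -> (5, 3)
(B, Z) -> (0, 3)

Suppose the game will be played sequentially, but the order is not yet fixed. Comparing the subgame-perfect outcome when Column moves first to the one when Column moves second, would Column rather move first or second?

first

If Player 1 leads: Column's best replies are T→X, M→X, B→X; Player 1's induced payoffs 5, 0, 10; outcome (B, X), payoffs (10, 6).
If Column leads: Player 1's best replies are W→M, X→B, Y→T, Z→T; Column's induced payoffs 10, 6, 3, 4; outcome (M, W), payoffs (11, 10).
Column gets 10 moving first and 6 moving second, so Column prefers to move first.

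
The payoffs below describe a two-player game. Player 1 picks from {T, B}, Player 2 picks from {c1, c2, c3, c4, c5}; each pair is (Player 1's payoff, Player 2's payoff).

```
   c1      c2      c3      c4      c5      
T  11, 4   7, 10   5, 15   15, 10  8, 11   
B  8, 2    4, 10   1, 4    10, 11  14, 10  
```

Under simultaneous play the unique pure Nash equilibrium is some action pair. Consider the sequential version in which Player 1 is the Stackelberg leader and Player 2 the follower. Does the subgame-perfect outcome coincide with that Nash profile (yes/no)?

no

Work backward from Player 2's decision.
- T: BR = c3, leader payoff 5.
- B: BR = c4, leader payoff 10.
Player 1's induced payoffs are 5, 10, so Player 1 commits to B. Subgame-perfect outcome: (B, c4) with payoffs (10, 11).
Now find the simultaneous Nash equilibrium.
Player 1's best replies: c1→T; c2→T; c3→T; c4→T; c5→B.
Player 2's best replies: T→c3; B→c4.
Only (T, c3) has each player best-responding; Nash payoffs (5, 15).
Sequential outcome (B, c4) differs from the Nash profile (T, c3).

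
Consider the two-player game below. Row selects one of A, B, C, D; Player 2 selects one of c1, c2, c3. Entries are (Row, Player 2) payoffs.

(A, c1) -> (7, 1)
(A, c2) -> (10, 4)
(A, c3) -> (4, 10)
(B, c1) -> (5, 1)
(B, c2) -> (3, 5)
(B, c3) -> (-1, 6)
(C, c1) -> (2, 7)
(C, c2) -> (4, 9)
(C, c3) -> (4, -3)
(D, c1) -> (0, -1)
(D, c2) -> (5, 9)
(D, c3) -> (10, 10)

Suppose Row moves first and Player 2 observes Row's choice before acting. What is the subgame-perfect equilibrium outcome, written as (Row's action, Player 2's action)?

(D, c3)

Work backward from Player 2's decision.
- A: BR = c3, leader payoff 4.
- B: BR = c3, leader payoff -1.
- C: BR = c2, leader payoff 4.
- D: BR = c3, leader payoff 10.
Maximizing over 4, -1, 4, 10, Row chooses D. Subgame-perfect outcome: (D, c3) with payoffs (10, 10).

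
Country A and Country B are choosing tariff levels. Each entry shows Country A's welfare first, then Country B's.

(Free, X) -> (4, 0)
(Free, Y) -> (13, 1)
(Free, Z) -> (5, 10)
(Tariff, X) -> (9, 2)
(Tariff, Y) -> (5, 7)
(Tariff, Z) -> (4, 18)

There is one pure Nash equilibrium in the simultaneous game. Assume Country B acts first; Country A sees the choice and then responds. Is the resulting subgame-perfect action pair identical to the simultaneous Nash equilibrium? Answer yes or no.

yes

Work backward from Country A's decision.
- X: BR = Tariff, leader payoff 2.
- Y: BR = Free, leader payoff 1.
- Z: BR = Free, leader payoff 10.
Among 2, 1, 10, the best is 10 at Z. Subgame-perfect outcome: (Free, Z) with payoffs (5, 10).
For the simultaneous game, intersect best replies.
Country A's best replies: X→Tariff; Y→Free; Z→Free.
Country B's best replies: Free→Z; Tariff→Z.
The unique mutual best reply is (Free, Z), giving (5, 10).
Sequential outcome (Free, Z) coincides with the Nash profile (Free, Z).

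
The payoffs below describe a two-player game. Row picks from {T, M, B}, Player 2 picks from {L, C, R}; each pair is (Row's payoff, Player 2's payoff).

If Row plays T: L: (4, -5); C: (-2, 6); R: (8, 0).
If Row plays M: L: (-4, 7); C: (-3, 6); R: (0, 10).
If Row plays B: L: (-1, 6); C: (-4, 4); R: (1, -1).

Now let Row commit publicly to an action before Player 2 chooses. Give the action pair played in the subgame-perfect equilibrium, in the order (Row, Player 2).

(M, R)

Solve by backward induction (Row leads).
- T: BR = C, leader payoff -2.
- M: BR = R, leader payoff 0.
- B: BR = L, leader payoff -1.
Maximizing over -2, 0, -1, Row chooses M. Subgame-perfect outcome: (M, R) with payoffs (0, 10).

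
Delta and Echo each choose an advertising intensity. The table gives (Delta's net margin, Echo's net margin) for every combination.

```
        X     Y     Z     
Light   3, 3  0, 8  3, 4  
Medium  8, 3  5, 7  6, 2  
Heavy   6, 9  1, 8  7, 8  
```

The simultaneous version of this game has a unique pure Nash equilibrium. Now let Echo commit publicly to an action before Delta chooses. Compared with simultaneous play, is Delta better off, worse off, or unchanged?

better off

Delta best-responds to each possible Echo move:
- X → Delta plays Medium (best of 3, 8, 6); Echo gets 3.
- Y → Delta plays Medium (best of 0, 5, 1); Echo gets 7.
- Z → Delta plays Heavy (best of 3, 6, 7); Echo gets 8.
Echo's induced payoffs are 3, 7, 8, so Echo commits to Z. Subgame-perfect outcome: (Heavy, Z) with payoffs (7, 8).
For the simultaneous game, intersect best replies.
Delta's best replies: X→Medium; Y→Medium; Z→Heavy.
Echo's best replies: Light→Y; Medium→Y; Heavy→X.
Only (Medium, Y) has each player best-responding; Nash payoffs (5, 7).
Delta earns 7 sequentially versus 5 at the Nash outcome: better off.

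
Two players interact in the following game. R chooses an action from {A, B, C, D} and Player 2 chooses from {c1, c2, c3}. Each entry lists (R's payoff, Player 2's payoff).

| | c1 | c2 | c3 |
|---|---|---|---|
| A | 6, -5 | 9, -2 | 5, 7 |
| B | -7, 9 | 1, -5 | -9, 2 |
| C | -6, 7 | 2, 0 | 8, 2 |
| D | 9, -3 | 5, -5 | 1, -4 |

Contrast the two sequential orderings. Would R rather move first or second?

If R leads: Player 2's best replies are A→c3, B→c1, C→c1, D→c1; R's induced payoffs 5, -7, -6, 9; outcome (D, c1), payoffs (9, -3).
If Player 2 leads: R's best replies are c1→D, c2→A, c3→C; Player 2's induced payoffs -3, -2, 2; outcome (C, c3), payoffs (8, 2).
R gets 9 moving first and 8 moving second, so R prefers to move first.

first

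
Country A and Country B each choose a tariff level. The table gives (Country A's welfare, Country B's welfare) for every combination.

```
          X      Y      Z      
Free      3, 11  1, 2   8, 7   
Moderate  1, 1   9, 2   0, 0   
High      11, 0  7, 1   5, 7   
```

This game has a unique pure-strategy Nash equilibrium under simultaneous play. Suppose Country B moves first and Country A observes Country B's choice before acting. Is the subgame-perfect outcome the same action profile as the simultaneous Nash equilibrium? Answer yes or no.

no

Work backward from Country A's decision.
- X: BR = High, leader payoff 0.
- Y: BR = Moderate, leader payoff 2.
- Z: BR = Free, leader payoff 7.
Among 0, 2, 7, the best is 7 at Z. Subgame-perfect outcome: (Free, Z) with payoffs (8, 7).
Under simultaneous play:
Country A's best replies: X→High; Y→Moderate; Z→Free.
Country B's best replies: Free→X; Moderate→Y; High→Z.
Only (Moderate, Y) has each player best-responding; Nash payoffs (9, 2).
Sequential outcome (Free, Z) differs from the Nash profile (Moderate, Y).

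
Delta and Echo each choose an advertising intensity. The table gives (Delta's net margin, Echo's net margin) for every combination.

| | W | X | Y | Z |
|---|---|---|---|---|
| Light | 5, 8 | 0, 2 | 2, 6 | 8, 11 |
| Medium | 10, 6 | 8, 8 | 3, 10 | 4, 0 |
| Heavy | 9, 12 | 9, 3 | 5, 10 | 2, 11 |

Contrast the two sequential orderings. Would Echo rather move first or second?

If Delta leads: Echo's best replies are Light→Z, Medium→Y, Heavy→W; Delta's induced payoffs 8, 3, 9; outcome (Heavy, W), payoffs (9, 12).
If Echo leads: Delta's best replies are W→Medium, X→Heavy, Y→Heavy, Z→Light; Echo's induced payoffs 6, 3, 10, 11; outcome (Light, Z), payoffs (8, 11).
Echo gets 11 moving first and 12 moving second, so Echo prefers to move second.

second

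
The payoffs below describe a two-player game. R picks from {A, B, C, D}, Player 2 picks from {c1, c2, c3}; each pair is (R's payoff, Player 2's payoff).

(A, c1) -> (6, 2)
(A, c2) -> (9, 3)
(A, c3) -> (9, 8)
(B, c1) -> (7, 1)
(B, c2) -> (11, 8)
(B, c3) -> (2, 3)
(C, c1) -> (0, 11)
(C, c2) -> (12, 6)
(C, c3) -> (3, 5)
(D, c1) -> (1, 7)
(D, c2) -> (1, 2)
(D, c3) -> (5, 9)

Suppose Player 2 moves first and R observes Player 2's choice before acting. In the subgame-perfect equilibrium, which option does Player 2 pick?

c3

R best-responds to each possible Player 2 move:
- c1: BR = B, leader payoff 1.
- c2: BR = C, leader payoff 6.
- c3: BR = A, leader payoff 8.
Among 1, 6, 8, the best is 8 at c3. Subgame-perfect outcome: (A, c3) with payoffs (9, 8).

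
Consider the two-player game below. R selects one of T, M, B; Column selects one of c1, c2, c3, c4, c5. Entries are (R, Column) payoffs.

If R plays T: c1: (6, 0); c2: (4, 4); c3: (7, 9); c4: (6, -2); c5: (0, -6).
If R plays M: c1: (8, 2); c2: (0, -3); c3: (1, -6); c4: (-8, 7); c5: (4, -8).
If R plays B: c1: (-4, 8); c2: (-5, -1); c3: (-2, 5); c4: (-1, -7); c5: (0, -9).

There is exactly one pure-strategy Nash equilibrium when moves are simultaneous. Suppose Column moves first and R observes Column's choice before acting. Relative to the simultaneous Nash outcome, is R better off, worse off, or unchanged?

unchanged

R best-responds to each possible Column move:
- c1 → R plays M (best of 6, 8, -4); Column gets 2.
- c2 → R plays T (best of 4, 0, -5); Column gets 4.
- c3 → R plays T (best of 7, 1, -2); Column gets 9.
- c4 → R plays T (best of 6, -8, -1); Column gets -2.
- c5 → R plays M (best of 0, 4, 0); Column gets -8.
Column's induced payoffs are 2, 4, 9, -2, -8, so Column commits to c3. Subgame-perfect outcome: (T, c3) with payoffs (7, 9).
Now find the simultaneous Nash equilibrium.
R's best replies: c1→M; c2→T; c3→T; c4→T; c5→M.
Column's best replies: T→c3; M→c4; B→c1.
The unique mutual best reply is (T, c3), giving (7, 9).
R earns 7 sequentially versus 7 at the Nash outcome: unchanged.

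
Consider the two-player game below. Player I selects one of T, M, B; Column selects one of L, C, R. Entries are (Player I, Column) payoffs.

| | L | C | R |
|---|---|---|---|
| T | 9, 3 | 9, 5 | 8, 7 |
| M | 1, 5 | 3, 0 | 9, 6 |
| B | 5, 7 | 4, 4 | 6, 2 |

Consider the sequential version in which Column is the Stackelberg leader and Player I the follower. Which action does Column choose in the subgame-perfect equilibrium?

Player I best-responds to each possible Column move:
- L → Player I plays T (best of 9, 1, 5); Column gets 3.
- C → Player I plays T (best of 9, 3, 4); Column gets 5.
- R → Player I plays M (best of 8, 9, 6); Column gets 6.
Maximizing over 3, 5, 6, Column chooses R. Subgame-perfect outcome: (M, R) with payoffs (9, 6).

R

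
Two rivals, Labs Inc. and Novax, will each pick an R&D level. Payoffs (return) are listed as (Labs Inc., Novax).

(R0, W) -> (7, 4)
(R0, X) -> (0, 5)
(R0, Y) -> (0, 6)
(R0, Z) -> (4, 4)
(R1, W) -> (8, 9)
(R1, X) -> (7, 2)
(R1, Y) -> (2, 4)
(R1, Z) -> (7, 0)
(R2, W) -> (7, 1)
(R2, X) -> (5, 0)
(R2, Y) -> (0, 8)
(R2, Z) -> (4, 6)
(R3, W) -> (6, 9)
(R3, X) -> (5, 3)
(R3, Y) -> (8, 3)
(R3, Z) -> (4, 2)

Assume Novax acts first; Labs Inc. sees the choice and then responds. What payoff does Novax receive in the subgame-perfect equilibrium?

Work backward from Labs Inc.'s decision.
- W → Labs Inc. plays R1 (best of 7, 8, 7, 6); Novax gets 9.
- X → Labs Inc. plays R1 (best of 0, 7, 5, 5); Novax gets 2.
- Y → Labs Inc. plays R3 (best of 0, 2, 0, 8); Novax gets 3.
- Z → Labs Inc. plays R1 (best of 4, 7, 4, 4); Novax gets 0.
Maximizing over 9, 2, 3, 0, Novax chooses W. Subgame-perfect outcome: (R1, W) with payoffs (8, 9).

9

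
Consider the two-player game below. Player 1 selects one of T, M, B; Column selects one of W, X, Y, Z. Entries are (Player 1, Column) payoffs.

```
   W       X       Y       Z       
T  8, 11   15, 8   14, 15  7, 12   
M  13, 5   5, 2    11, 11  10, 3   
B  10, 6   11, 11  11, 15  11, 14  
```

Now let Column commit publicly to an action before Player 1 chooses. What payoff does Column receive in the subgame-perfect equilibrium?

Player 1 best-responds to each possible Column move:
- W → Player 1 plays M (best of 8, 13, 10); Column gets 5.
- X → Player 1 plays T (best of 15, 5, 11); Column gets 8.
- Y → Player 1 plays T (best of 14, 11, 11); Column gets 15.
- Z → Player 1 plays B (best of 7, 10, 11); Column gets 14.
Among 5, 8, 15, 14, the best is 15 at Y. Subgame-perfect outcome: (T, Y) with payoffs (14, 15).

15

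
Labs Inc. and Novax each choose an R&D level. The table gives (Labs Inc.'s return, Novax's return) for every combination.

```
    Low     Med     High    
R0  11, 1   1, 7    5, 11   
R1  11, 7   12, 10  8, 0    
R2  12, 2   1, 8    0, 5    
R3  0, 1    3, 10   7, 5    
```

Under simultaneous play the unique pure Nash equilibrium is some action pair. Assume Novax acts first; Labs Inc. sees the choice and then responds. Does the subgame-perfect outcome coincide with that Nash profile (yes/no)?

Solve by backward induction (Novax leads).
- Low: BR = R2, leader payoff 2.
- Med: BR = R1, leader payoff 10.
- High: BR = R1, leader payoff 0.
Novax's induced payoffs are 2, 10, 0, so Novax commits to Med. Subgame-perfect outcome: (R1, Med) with payoffs (12, 10).
For the simultaneous game, intersect best replies.
Labs Inc.'s best replies: Low→R2; Med→R1; High→R1.
Novax's best replies: R0→High; R1→Med; R2→Med; R3→Med.
Only (R1, Med) has each player best-responding; Nash payoffs (12, 10).
Sequential outcome (R1, Med) coincides with the Nash profile (R1, Med).

yes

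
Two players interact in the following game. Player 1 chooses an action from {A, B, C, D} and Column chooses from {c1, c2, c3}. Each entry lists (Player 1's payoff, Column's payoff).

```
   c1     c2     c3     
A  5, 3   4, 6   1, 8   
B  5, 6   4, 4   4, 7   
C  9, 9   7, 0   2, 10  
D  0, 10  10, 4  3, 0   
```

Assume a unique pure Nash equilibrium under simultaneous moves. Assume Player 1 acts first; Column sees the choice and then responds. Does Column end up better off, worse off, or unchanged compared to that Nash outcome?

Work backward from Column's decision.
- A → Column plays c3 (best of 3, 6, 8); Player 1 gets 1.
- B → Column plays c3 (best of 6, 4, 7); Player 1 gets 4.
- C → Column plays c3 (best of 9, 0, 10); Player 1 gets 2.
- D → Column plays c1 (best of 10, 4, 0); Player 1 gets 0.
Player 1's induced payoffs are 1, 4, 2, 0, so Player 1 commits to B. Subgame-perfect outcome: (B, c3) with payoffs (4, 7).
Under simultaneous play:
Player 1's best replies: c1→C; c2→D; c3→B.
Column's best replies: A→c3; B→c3; C→c3; D→c1.
The unique mutual best reply is (B, c3), giving (4, 7).
Column earns 7 sequentially versus 7 at the Nash outcome: unchanged.

unchanged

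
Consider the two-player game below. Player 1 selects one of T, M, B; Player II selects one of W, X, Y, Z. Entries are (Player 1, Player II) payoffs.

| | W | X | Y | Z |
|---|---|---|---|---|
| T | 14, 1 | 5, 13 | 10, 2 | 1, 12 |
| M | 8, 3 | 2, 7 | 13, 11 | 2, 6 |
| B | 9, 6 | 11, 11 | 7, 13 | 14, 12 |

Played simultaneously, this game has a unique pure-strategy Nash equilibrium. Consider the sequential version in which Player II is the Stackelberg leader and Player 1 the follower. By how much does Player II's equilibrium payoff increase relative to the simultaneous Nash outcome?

Backward induction with Player II moving first.
- W: Player 1 compares 14, 8, 9 and picks T; Player II would get 1.
- X: Player 1 compares 5, 2, 11 and picks B; Player II would get 11.
- Y: Player 1 compares 10, 13, 7 and picks M; Player II would get 11.
- Z: Player 1 compares 1, 2, 14 and picks B; Player II would get 12.
Maximizing over 1, 11, 11, 12, Player II chooses Z. Subgame-perfect outcome: (B, Z) with payoffs (14, 12).
Under simultaneous play:
Player 1's best replies: W→T; X→B; Y→M; Z→B.
Player II's best replies: T→X; M→Y; B→Y.
Only (M, Y) has each player best-responding; Nash payoffs (13, 11).
Player II's commitment gain: 12 − 11 = 1.

1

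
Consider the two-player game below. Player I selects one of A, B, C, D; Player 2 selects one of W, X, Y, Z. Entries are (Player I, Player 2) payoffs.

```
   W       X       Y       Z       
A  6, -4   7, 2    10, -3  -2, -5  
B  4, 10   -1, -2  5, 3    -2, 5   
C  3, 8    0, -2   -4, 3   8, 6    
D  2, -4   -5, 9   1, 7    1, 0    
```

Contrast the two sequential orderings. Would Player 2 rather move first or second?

If Player I leads: Player 2's best replies are A→X, B→W, C→W, D→X; Player I's induced payoffs 7, 4, 3, -5; outcome (A, X), payoffs (7, 2).
If Player 2 leads: Player I's best replies are W→A, X→A, Y→A, Z→C; Player 2's induced payoffs -4, 2, -3, 6; outcome (C, Z), payoffs (8, 6).
Player 2 gets 6 moving first and 2 moving second, so Player 2 prefers to move first.

first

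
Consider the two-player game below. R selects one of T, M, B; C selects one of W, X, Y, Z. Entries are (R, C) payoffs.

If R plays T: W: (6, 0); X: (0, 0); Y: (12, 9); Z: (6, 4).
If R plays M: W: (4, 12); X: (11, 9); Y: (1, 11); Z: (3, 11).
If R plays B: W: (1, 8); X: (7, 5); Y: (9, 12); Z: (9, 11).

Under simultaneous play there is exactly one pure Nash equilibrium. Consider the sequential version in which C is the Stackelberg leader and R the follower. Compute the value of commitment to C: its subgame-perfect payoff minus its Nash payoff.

2

Backward induction with C moving first.
- W: R compares 6, 4, 1 and picks T; C would get 0.
- X: R compares 0, 11, 7 and picks M; C would get 9.
- Y: R compares 12, 1, 9 and picks T; C would get 9.
- Z: R compares 6, 3, 9 and picks B; C would get 11.
C's induced payoffs are 0, 9, 9, 11, so C commits to Z. Subgame-perfect outcome: (B, Z) with payoffs (9, 11).
For the simultaneous game, intersect best replies.
R's best replies: W→T; X→M; Y→T; Z→B.
C's best replies: T→Y; M→W; B→Y.
Only (T, Y) has each player best-responding; Nash payoffs (12, 9).
C's commitment gain: 11 − 9 = 2.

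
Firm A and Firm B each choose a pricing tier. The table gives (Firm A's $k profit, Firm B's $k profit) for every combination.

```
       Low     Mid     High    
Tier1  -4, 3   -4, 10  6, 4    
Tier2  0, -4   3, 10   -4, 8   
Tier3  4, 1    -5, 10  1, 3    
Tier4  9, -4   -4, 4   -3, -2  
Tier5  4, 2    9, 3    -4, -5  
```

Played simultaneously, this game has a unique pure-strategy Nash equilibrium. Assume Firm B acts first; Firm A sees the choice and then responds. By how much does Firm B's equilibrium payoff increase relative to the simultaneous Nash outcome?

Work backward from Firm A's decision.
- Low: Firm A compares -4, 0, 4, 9, 4 and picks Tier4; Firm B would get -4.
- Mid: Firm A compares -4, 3, -5, -4, 9 and picks Tier5; Firm B would get 3.
- High: Firm A compares 6, -4, 1, -3, -4 and picks Tier1; Firm B would get 4.
Firm B's induced payoffs are -4, 3, 4, so Firm B commits to High. Subgame-perfect outcome: (Tier1, High) with payoffs (6, 4).
Under simultaneous play:
Firm A's best replies: Low→Tier4; Mid→Tier5; High→Tier1.
Firm B's best replies: Tier1→Mid; Tier2→Mid; Tier3→Mid; Tier4→Mid; Tier5→Mid.
Only (Tier5, Mid) has each player best-responding; Nash payoffs (9, 3).
Firm B's commitment gain: 4 − 3 = 1.

1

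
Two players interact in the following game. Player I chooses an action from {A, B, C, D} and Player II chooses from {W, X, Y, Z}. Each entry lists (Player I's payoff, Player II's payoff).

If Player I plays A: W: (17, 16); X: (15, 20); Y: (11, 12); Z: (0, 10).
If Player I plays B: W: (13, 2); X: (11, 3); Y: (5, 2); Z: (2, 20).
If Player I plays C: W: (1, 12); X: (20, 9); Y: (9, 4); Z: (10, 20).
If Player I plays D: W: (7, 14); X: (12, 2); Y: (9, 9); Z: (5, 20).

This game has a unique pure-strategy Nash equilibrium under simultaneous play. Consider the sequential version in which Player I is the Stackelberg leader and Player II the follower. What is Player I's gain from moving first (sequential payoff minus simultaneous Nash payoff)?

5

Solve by backward induction (Player I leads).
- A → Player II plays X (best of 16, 20, 12, 10); Player I gets 15.
- B → Player II plays Z (best of 2, 3, 2, 20); Player I gets 2.
- C → Player II plays Z (best of 12, 9, 4, 20); Player I gets 10.
- D → Player II plays Z (best of 14, 2, 9, 20); Player I gets 5.
Player I's induced payoffs are 15, 2, 10, 5, so Player I commits to A. Subgame-perfect outcome: (A, X) with payoffs (15, 20).
For the simultaneous game, intersect best replies.
Player I's best replies: W→A; X→C; Y→A; Z→C.
Player II's best replies: A→X; B→Z; C→Z; D→Z.
The unique mutual best reply is (C, Z), giving (10, 20).
Player I's commitment gain: 15 − 10 = 5.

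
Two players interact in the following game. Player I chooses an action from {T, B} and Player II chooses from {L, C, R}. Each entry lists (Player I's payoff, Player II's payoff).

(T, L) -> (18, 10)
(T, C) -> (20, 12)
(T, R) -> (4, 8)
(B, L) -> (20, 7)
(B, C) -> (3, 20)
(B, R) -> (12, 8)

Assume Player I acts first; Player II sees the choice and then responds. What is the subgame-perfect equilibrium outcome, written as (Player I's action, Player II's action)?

Player II best-responds to each possible Player I move:
- T → Player II plays C (best of 10, 12, 8); Player I gets 20.
- B → Player II plays C (best of 7, 20, 8); Player I gets 3.
Maximizing over 20, 3, Player I chooses T. Subgame-perfect outcome: (T, C) with payoffs (20, 12).

(T, C)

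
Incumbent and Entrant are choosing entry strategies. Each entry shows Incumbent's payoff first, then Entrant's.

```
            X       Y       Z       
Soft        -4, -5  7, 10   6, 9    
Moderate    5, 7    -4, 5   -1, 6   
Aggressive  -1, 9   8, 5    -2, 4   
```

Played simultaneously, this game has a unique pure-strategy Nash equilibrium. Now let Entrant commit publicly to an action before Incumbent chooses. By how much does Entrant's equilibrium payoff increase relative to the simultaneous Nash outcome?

Backward induction with Entrant moving first.
- X → Incumbent plays Moderate (best of -4, 5, -1); Entrant gets 7.
- Y → Incumbent plays Aggressive (best of 7, -4, 8); Entrant gets 5.
- Z → Incumbent plays Soft (best of 6, -1, -2); Entrant gets 9.
Entrant's induced payoffs are 7, 5, 9, so Entrant commits to Z. Subgame-perfect outcome: (Soft, Z) with payoffs (6, 9).
Under simultaneous play:
Incumbent's best replies: X→Moderate; Y→Aggressive; Z→Soft.
Entrant's best replies: Soft→Y; Moderate→X; Aggressive→X.
The unique mutual best reply is (Moderate, X), giving (5, 7).
Entrant's commitment gain: 9 − 7 = 2.

2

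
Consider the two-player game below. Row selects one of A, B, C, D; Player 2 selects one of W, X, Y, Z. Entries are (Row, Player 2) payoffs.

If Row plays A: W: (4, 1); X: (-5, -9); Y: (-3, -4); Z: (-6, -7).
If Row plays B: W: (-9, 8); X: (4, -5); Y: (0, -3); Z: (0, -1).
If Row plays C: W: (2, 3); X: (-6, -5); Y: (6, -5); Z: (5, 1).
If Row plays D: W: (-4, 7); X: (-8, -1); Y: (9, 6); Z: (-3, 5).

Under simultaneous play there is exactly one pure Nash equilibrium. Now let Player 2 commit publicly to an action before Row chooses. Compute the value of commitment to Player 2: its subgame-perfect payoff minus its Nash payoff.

5

Solve by backward induction (Player 2 leads).
- W → Row plays A (best of 4, -9, 2, -4); Player 2 gets 1.
- X → Row plays B (best of -5, 4, -6, -8); Player 2 gets -5.
- Y → Row plays D (best of -3, 0, 6, 9); Player 2 gets 6.
- Z → Row plays C (best of -6, 0, 5, -3); Player 2 gets 1.
Player 2's induced payoffs are 1, -5, 6, 1, so Player 2 commits to Y. Subgame-perfect outcome: (D, Y) with payoffs (9, 6).
Under simultaneous play:
Row's best replies: W→A; X→B; Y→D; Z→C.
Player 2's best replies: A→W; B→W; C→W; D→W.
Only (A, W) has each player best-responding; Nash payoffs (4, 1).
Player 2's commitment gain: 6 − 1 = 5.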